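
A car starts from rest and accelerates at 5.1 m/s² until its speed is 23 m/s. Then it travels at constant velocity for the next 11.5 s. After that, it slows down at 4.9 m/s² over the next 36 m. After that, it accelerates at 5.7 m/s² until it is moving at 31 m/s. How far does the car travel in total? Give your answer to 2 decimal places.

421.20 m

Phase 1 (accelerating): v₀ = 0 m/s, a = 5.1 m/s².
v = v₀ + at → t = (23 − 0) / 5.1 = 4.51 s
v² = v₀² + 2aΔx → Δx = (23² − 0²)/(2·5.1) = 51.9 m

Phase 2 (constant speed): v₀ = 23.0 m/s, a = 0 m/s².
v = v₀ + at = 23.0 + (0)(11.5) = 23.0 m/s
Δx = v₀t + ½at² = 23.0·11.5 + 0.5·0·11.5² = 264 m

Phase 3 (decelerating): v₀ = 23.0 m/s, a = -4.9 m/s².
v² = v₀² + 2aΔx = 23.0² + 2·-4.9·36 = 176 → v = 13.3 m/s
t = (v − v₀)/a = (13.3 − 23.0)/-4.9 = 1.98 s

Phase 4 (accelerating): v₀ = 13.3 m/s, a = 5.7 m/s².
v = v₀ + at → t = (31 − 13.3) / 5.7 = 3.11 s
v² = v₀² + 2aΔx → Δx = (31² − 13.3²)/(2·5.7) = 68.8 m
Total distance = 51.9 + 264 + 36.0 + 68.8 = 421 m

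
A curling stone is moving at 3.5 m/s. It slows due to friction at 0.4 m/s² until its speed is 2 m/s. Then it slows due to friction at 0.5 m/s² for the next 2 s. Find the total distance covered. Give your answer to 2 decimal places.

Phase 1 (decelerating): v₀ = 3.50 m/s, a = -0.4 m/s².
v = v₀ + at → t = (2 − 3.50) / -0.4 = 3.75 s
v² = v₀² + 2aΔx → Δx = (2² − 3.50²)/(2·-0.4) = 10.3 m

Phase 2 (decelerating): v₀ = 2.00 m/s, a = -0.5 m/s².
v = v₀ + at = 2.00 + (-0.5)(2) = 1.00 m/s
Δx = v₀t + ½at² = 2.00·2 + 0.5·-0.5·2² = 3.00 m
Total distance = 10.3 + 3.00 = 13.3 m

13.31 m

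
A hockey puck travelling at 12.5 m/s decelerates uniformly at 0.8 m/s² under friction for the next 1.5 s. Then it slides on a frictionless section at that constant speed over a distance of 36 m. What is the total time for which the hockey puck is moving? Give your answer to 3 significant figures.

4.69 s

Phase 1 (decelerating): v₀ = 12.5 m/s, a = -0.8 m/s².
v = v₀ + at = 12.5 + (-0.8)(1.5) = 11.3 m/s
Δx = v₀t + ½at² = 12.5·1.5 + 0.5·-0.8·1.5² = 17.9 m

Phase 2 (constant speed): v₀ = 11.3 m/s, a = 0 m/s².
Constant speed: t = d/v = 36/11.3 = 3.19 s
Total time = 1.50 + 3.19 = 4.69 s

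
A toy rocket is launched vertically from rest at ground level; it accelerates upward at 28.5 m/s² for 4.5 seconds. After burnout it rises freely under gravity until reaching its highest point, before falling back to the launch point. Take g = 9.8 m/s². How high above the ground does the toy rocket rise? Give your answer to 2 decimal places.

Phase 1 (powered ascent): v₀ = 0 m/s, a = 28.5 m/s².
v = v₀ + at = 0 + (28.5)(4.5) = 128 m/s
Δx = v₀t + ½at² = 0·4.5 + 0.5·28.5·4.5² = 289 m

Phase 2 (coasting upward): v₀ = 128 m/s, a = -9.8 m/s².
v = v₀ + at → t = (0 − 128) / -9.8 = 13.1 s
v² = v₀² + 2aΔx → Δx = (0² − 128²)/(2·-9.8) = 839 m
Maximum height = 289 + 839 = 1130 m

1127.75 m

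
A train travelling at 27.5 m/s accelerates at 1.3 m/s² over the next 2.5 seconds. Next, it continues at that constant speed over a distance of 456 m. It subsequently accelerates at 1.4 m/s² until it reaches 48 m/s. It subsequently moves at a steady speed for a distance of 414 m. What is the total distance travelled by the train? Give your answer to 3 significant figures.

1430 m

Phase 1 (accelerating): v₀ = 27.5 m/s, a = 1.3 m/s².
v = v₀ + at = 27.5 + (1.3)(2.5) = 30.8 m/s
Δx = v₀t + ½at² = 27.5·2.5 + 0.5·1.3·2.5² = 72.8 m

Phase 2 (constant speed): v₀ = 30.8 m/s, a = 0 m/s².
Constant speed: t = d/v = 456/30.8 = 14.8 s

Phase 3 (accelerating): v₀ = 30.8 m/s, a = 1.4 m/s².
v = v₀ + at → t = (48 − 30.8) / 1.4 = 12.3 s
v² = v₀² + 2aΔx → Δx = (48² − 30.8²)/(2·1.4) = 485 m

Phase 4 (constant speed): v₀ = 48.0 m/s, a = 0 m/s².
Constant speed: t = d/v = 414/48.0 = 8.62 s
Total distance = 72.8 + 456 + 485 + 414 = 1430 m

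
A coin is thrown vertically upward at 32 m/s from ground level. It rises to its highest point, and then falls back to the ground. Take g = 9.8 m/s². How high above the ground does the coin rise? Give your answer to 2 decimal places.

52.24 m

Phase 1 (rising): v₀ = 32.0 m/s, a = -9.8 m/s².
v = v₀ + at → t = (0 − 32.0) / -9.8 = 3.27 s
v² = v₀² + 2aΔx → Δx = (0² − 32.0²)/(2·-9.8) = 52.2 m
Maximum height = 52.2 m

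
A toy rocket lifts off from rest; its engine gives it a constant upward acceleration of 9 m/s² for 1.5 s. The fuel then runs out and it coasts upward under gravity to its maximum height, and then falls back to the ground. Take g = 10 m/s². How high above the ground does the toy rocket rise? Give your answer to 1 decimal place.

19.2 m

Phase 1 (powered ascent): v₀ = 0 m/s, a = 9 m/s².
v = v₀ + at = 0 + (9)(1.5) = 13.5 m/s
Δx = v₀t + ½at² = 0·1.5 + 0.5·9·1.5² = 10.1 m

Phase 2 (coasting upward): v₀ = 13.5 m/s, a = -10 m/s².
v = v₀ + at → t = (0 − 13.5) / -10 = 1.35 s
v² = v₀² + 2aΔx → Δx = (0² − 13.5²)/(2·-10) = 9.11 m
Maximum height = 10.1 + 9.11 = 19.2 m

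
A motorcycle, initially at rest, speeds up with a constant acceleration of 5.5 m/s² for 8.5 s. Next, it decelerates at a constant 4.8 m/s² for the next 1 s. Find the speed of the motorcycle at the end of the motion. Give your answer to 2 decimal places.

Phase 1 (accelerating): v₀ = 0 m/s, a = 5.5 m/s².
v = v₀ + at = 0 + (5.5)(8.5) = 46.8 m/s
Δx = v₀t + ½at² = 0·8.5 + 0.5·5.5·8.5² = 199 m

Phase 2 (decelerating): v₀ = 46.8 m/s, a = -4.8 m/s².
v = v₀ + at = 46.8 + (-4.8)(1) = 42.0 m/s
Δx = v₀t + ½at² = 46.8·1 + 0.5·-4.8·1² = 44.4 m
Final speed = 42.0 m/s

41.95 m/s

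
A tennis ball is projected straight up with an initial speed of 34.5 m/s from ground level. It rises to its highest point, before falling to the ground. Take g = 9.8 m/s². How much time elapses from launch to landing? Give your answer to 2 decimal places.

Phase 1 (rising): v₀ = 34.5 m/s, a = -9.8 m/s².
v = v₀ + at → t = (0 − 34.5) / -9.8 = 3.52 s
v² = v₀² + 2aΔx → Δx = (0² − 34.5²)/(2·-9.8) = 60.7 m

Phase 2 (falling): v₀ = 0 m/s, a = -9.8 m/s².
Falls 60.7 m from rest: t = √(2·60.7/9.8) = 3.52 s; v = g·t = 34.5 m/s.
Total time = 3.52 + 3.52 = 7.04 s

7.04 s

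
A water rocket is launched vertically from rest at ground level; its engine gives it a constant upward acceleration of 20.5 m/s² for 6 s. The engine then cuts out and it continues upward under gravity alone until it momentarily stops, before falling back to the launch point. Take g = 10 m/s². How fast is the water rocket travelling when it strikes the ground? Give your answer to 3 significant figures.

150 m/s

Phase 1 (powered ascent): v₀ = 0 m/s, a = 20.5 m/s².
v = v₀ + at = 0 + (20.5)(6) = 123 m/s
Δx = v₀t + ½at² = 0·6 + 0.5·20.5·6² = 369 m

Phase 2 (coasting upward): v₀ = 123 m/s, a = -10 m/s².
v = v₀ + at → t = (0 − 123) / -10 = 12.3 s
v² = v₀² + 2aΔx → Δx = (0² − 123²)/(2·-10) = 756 m

Phase 3 (free fall): v₀ = 0 m/s, a = -10 m/s².
Falls 1130 m from rest: t = √(2·1130/10) = 15.0 s; v = g·t = 150 m/s.
Impact speed = 150 m/s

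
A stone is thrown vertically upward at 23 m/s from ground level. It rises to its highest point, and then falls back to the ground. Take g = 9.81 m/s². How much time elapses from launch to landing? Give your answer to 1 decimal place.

4.7 s

Phase 1 (rising): v₀ = 23.0 m/s, a = -9.81 m/s².
v = v₀ + at → t = (0 − 23.0) / -9.81 = 2.34 s
v² = v₀² + 2aΔx → Δx = (0² − 23.0²)/(2·-9.81) = 27.0 m

Phase 2 (falling): v₀ = 0 m/s, a = -9.81 m/s².
Falls 27.0 m from rest: t = √(2·27.0/9.81) = 2.34 s; v = g·t = 23.0 m/s.
Total time = 2.34 + 2.34 = 4.69 s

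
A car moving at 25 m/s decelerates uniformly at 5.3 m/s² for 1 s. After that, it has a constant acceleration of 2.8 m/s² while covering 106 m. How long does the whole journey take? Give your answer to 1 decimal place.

Phase 1 (decelerating): v₀ = 25.0 m/s, a = -5.3 m/s².
v = v₀ + at = 25.0 + (-5.3)(1) = 19.7 m/s
Δx = v₀t + ½at² = 25.0·1 + 0.5·-5.3·1² = 22.4 m

Phase 2 (accelerating): v₀ = 19.7 m/s, a = 2.8 m/s².
v² = v₀² + 2aΔx = 19.7² + 2·2.8·106 = 982 → v = 31.3 m/s
t = (v − v₀)/a = (31.3 − 19.7)/2.8 = 4.15 s
Total time = 1.00 + 4.15 = 5.15 s

5.2 s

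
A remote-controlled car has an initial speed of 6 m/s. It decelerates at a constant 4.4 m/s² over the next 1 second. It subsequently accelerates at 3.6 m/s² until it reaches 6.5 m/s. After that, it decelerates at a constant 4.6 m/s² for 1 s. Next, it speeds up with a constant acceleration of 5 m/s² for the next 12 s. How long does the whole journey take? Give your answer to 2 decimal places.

15.36 s

Phase 1 (decelerating): v₀ = 6.00 m/s, a = -4.4 m/s².
v = v₀ + at = 6.00 + (-4.4)(1) = 1.60 m/s
Δx = v₀t + ½at² = 6.00·1 + 0.5·-4.4·1² = 3.80 m

Phase 2 (accelerating): v₀ = 1.60 m/s, a = 3.6 m/s².
v = v₀ + at → t = (6.5 − 1.60) / 3.6 = 1.36 s
v² = v₀² + 2aΔx → Δx = (6.5² − 1.60²)/(2·3.6) = 5.51 m

Phase 3 (decelerating): v₀ = 6.50 m/s, a = -4.6 m/s².
v = v₀ + at = 6.50 + (-4.6)(1) = 1.90 m/s
Δx = v₀t + ½at² = 6.50·1 + 0.5·-4.6·1² = 4.20 m

Phase 4 (accelerating): v₀ = 1.90 m/s, a = 5 m/s².
v = v₀ + at = 1.90 + (5)(12) = 61.9 m/s
Δx = v₀t + ½at² = 1.90·12 + 0.5·5·12² = 383 m
Total time = 1.00 + 1.36 + 1.00 + 12.0 = 15.4 s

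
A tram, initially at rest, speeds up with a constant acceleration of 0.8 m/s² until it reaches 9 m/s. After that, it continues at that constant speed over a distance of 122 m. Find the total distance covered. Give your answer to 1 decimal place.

172.6 m

Phase 1 (accelerating): v₀ = 0 m/s, a = 0.8 m/s².
v = v₀ + at → t = (9 − 0) / 0.8 = 11.2 s
v² = v₀² + 2aΔx → Δx = (9² − 0²)/(2·0.8) = 50.6 m

Phase 2 (constant speed): v₀ = 9.00 m/s, a = 0 m/s².
Constant speed: t = d/v = 122/9.00 = 13.6 s
Total distance = 50.6 + 122 = 173 m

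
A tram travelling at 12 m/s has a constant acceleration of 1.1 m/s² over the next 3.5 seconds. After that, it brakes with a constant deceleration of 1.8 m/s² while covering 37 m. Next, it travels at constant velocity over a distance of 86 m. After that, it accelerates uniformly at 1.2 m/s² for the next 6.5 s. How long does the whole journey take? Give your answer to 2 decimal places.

20.69 s

Phase 1 (accelerating): v₀ = 12.0 m/s, a = 1.1 m/s².
v = v₀ + at = 12.0 + (1.1)(3.5) = 15.9 m/s
Δx = v₀t + ½at² = 12.0·3.5 + 0.5·1.1·3.5² = 48.7 m

Phase 2 (decelerating): v₀ = 15.9 m/s, a = -1.8 m/s².
v² = v₀² + 2aΔx = 15.9² + 2·-1.8·37 = 118 → v = 10.9 m/s
t = (v − v₀)/a = (10.9 − 15.9)/-1.8 = 2.77 s

Phase 3 (constant speed): v₀ = 10.9 m/s, a = 0 m/s².
Constant speed: t = d/v = 86/10.9 = 7.92 s

Phase 4 (accelerating): v₀ = 10.9 m/s, a = 1.2 m/s².
v = v₀ + at = 10.9 + (1.2)(6.5) = 18.7 m/s
Δx = v₀t + ½at² = 10.9·6.5 + 0.5·1.2·6.5² = 96.0 m
Total time = 3.50 + 2.77 + 7.92 + 6.50 = 20.7 s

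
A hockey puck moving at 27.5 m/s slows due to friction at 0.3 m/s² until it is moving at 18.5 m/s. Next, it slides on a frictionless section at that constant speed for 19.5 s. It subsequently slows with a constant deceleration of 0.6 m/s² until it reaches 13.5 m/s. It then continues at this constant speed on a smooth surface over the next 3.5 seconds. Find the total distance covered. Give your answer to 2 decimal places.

1231.33 m

Phase 1 (decelerating): v₀ = 27.5 m/s, a = -0.3 m/s².
v = v₀ + at → t = (18.5 − 27.5) / -0.3 = 30.0 s
v² = v₀² + 2aΔx → Δx = (18.5² − 27.5²)/(2·-0.3) = 690 m

Phase 2 (constant speed): v₀ = 18.5 m/s, a = 0 m/s².
v = v₀ + at = 18.5 + (0)(19.5) = 18.5 m/s
Δx = v₀t + ½at² = 18.5·19.5 + 0.5·0·19.5² = 361 m

Phase 3 (decelerating): v₀ = 18.5 m/s, a = -0.6 m/s².
v = v₀ + at → t = (13.5 − 18.5) / -0.6 = 8.33 s
v² = v₀² + 2aΔx → Δx = (13.5² − 18.5²)/(2·-0.6) = 133 m

Phase 4 (constant speed): v₀ = 13.5 m/s, a = 0 m/s².
v = v₀ + at = 13.5 + (0)(3.5) = 13.5 m/s
Δx = v₀t + ½at² = 13.5·3.5 + 0.5·0·3.5² = 47.2 m
Total distance = 690 + 361 + 133 + 47.2 = 1230 m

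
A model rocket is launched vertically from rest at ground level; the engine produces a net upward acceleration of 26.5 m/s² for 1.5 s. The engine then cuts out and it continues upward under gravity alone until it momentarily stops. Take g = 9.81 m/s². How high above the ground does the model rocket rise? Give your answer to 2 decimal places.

Phase 1 (powered ascent): v₀ = 0 m/s, a = 26.5 m/s².
v = v₀ + at = 0 + (26.5)(1.5) = 39.8 m/s
Δx = v₀t + ½at² = 0·1.5 + 0.5·26.5·1.5² = 29.8 m

Phase 2 (coasting upward): v₀ = 39.8 m/s, a = -9.81 m/s².
v = v₀ + at → t = (0 − 39.8) / -9.81 = 4.05 s
v² = v₀² + 2aΔx → Δx = (0² − 39.8²)/(2·-9.81) = 80.5 m
Maximum height = 29.8 + 80.5 = 110 m

110.35 m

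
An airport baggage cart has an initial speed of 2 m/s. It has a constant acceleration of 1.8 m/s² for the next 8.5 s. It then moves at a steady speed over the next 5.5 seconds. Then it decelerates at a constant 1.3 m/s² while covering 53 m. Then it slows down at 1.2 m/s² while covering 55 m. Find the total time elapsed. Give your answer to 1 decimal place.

Phase 1 (accelerating): v₀ = 2.00 m/s, a = 1.8 m/s².
v = v₀ + at = 2.00 + (1.8)(8.5) = 17.3 m/s
Δx = v₀t + ½at² = 2.00·8.5 + 0.5·1.8·8.5² = 82.0 m

Phase 2 (constant speed): v₀ = 17.3 m/s, a = 0 m/s².
v = v₀ + at = 17.3 + (0)(5.5) = 17.3 m/s
Δx = v₀t + ½at² = 17.3·5.5 + 0.5·0·5.5² = 95.2 m

Phase 3 (decelerating): v₀ = 17.3 m/s, a = -1.3 m/s².
v² = v₀² + 2aΔx = 17.3² + 2·-1.3·53 = 161 → v = 12.7 m/s
t = (v − v₀)/a = (12.7 − 17.3)/-1.3 = 3.53 s

Phase 4 (decelerating): v₀ = 12.7 m/s, a = -1.2 m/s².
v² = v₀² + 2aΔx = 12.7² + 2·-1.2·55 = 29.5 → v = 5.43 m/s
t = (v − v₀)/a = (5.43 − 12.7)/-1.2 = 6.06 s
Total time = 8.50 + 5.50 + 3.53 + 6.06 = 23.6 s

23.6 s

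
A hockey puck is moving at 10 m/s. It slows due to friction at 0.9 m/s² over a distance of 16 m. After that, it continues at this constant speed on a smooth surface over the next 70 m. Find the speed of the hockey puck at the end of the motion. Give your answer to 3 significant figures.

8.44 m/s

Phase 1 (decelerating): v₀ = 10.0 m/s, a = -0.9 m/s².
v² = v₀² + 2aΔx = 10.0² + 2·-0.9·16 = 71.2 → v = 8.44 m/s
t = (v − v₀)/a = (8.44 − 10.0)/-0.9 = 1.74 s

Phase 2 (constant speed): v₀ = 8.44 m/s, a = 0 m/s².
Constant speed: t = d/v = 70/8.44 = 8.30 s
Final speed = 8.44 m/s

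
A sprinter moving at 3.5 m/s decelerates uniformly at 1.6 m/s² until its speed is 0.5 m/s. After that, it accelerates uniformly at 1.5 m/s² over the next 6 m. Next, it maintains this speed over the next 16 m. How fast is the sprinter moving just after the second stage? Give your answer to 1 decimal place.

Phase 1 (decelerating): v₀ = 3.50 m/s, a = -1.6 m/s².
v = v₀ + at → t = (0.5 − 3.50) / -1.6 = 1.88 s
v² = v₀² + 2aΔx → Δx = (0.5² − 3.50²)/(2·-1.6) = 3.75 m

Phase 2 (accelerating): v₀ = 0.500 m/s, a = 1.5 m/s².
v² = v₀² + 2aΔx = 0.500² + 2·1.5·6 = 18.2 → v = 4.27 m/s
t = (v − v₀)/a = (4.27 − 0.500)/1.5 = 2.51 s
Speed at end of phase 2 = 4.27 m/s

4.3 m/s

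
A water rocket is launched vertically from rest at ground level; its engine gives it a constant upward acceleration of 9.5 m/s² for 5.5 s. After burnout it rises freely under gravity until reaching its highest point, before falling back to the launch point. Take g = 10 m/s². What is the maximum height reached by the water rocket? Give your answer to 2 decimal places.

Phase 1 (powered ascent): v₀ = 0 m/s, a = 9.5 m/s².
v = v₀ + at = 0 + (9.5)(5.5) = 52.2 m/s
Δx = v₀t + ½at² = 0·5.5 + 0.5·9.5·5.5² = 144 m

Phase 2 (coasting upward): v₀ = 52.2 m/s, a = -10 m/s².
v = v₀ + at → t = (0 − 52.2) / -10 = 5.22 s
v² = v₀² + 2aΔx → Δx = (0² − 52.2²)/(2·-10) = 137 m
Maximum height = 144 + 137 = 280 m

280.19 m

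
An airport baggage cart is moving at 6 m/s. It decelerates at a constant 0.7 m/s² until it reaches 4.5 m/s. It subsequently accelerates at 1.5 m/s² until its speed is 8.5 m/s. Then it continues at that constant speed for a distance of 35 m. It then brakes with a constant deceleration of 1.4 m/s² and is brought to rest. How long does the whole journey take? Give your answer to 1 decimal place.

15.0 s

Phase 1 (decelerating): v₀ = 6.00 m/s, a = -0.7 m/s².
v = v₀ + at → t = (4.5 − 6.00) / -0.7 = 2.14 s
v² = v₀² + 2aΔx → Δx = (4.5² − 6.00²)/(2·-0.7) = 11.2 m

Phase 2 (accelerating): v₀ = 4.50 m/s, a = 1.5 m/s².
v = v₀ + at → t = (8.5 − 4.50) / 1.5 = 2.67 s
v² = v₀² + 2aΔx → Δx = (8.5² − 4.50²)/(2·1.5) = 17.3 m

Phase 3 (constant speed): v₀ = 8.50 m/s, a = 0 m/s².
Constant speed: t = d/v = 35/8.50 = 4.12 s

Phase 4 (decelerating): v₀ = 8.50 m/s, a = -1.4 m/s².
v = v₀ + at → t = (0 − 8.50) / -1.4 = 6.07 s
v² = v₀² + 2aΔx → Δx = (0² − 8.50²)/(2·-1.4) = 25.8 m
Total time = 2.14 + 2.67 + 4.12 + 6.07 = 15.0 s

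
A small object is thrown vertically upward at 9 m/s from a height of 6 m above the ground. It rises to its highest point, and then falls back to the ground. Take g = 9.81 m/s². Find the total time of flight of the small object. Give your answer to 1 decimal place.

Phase 1 (rising): v₀ = 9.00 m/s, a = -9.81 m/s².
v = v₀ + at → t = (0 − 9.00) / -9.81 = 0.917 s
v² = v₀² + 2aΔx → Δx = (0² − 9.00²)/(2·-9.81) = 4.13 m

Phase 2 (falling): v₀ = 0 m/s, a = -9.81 m/s².
Falls 10.1 m from rest: t = √(2·10.1/9.81) = 1.44 s; v = g·t = 14.1 m/s.
Total time = 0.917 + 1.44 = 2.35 s

2.4 s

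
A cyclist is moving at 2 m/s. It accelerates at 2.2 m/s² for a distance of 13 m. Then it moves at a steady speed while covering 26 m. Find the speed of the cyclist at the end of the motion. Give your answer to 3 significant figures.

7.82 m/s

Phase 1 (accelerating): v₀ = 2.00 m/s, a = 2.2 m/s².
v² = v₀² + 2aΔx = 2.00² + 2·2.2·13 = 61.2 → v = 7.82 m/s
t = (v − v₀)/a = (7.82 − 2.00)/2.2 = 2.65 s

Phase 2 (constant speed): v₀ = 7.82 m/s, a = 0 m/s².
Constant speed: t = d/v = 26/7.82 = 3.32 s
Final speed = 7.82 m/s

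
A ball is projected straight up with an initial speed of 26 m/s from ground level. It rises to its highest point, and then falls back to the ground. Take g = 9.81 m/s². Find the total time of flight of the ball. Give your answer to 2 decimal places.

5.30 s

Phase 1 (rising): v₀ = 26.0 m/s, a = -9.81 m/s².
v = v₀ + at → t = (0 − 26.0) / -9.81 = 2.65 s
v² = v₀² + 2aΔx → Δx = (0² − 26.0²)/(2·-9.81) = 34.5 m

Phase 2 (falling): v₀ = 0 m/s, a = -9.81 m/s².
Falls 34.5 m from rest: t = √(2·34.5/9.81) = 2.65 s; v = g·t = 26.0 m/s.
Total time = 2.65 + 2.65 = 5.30 s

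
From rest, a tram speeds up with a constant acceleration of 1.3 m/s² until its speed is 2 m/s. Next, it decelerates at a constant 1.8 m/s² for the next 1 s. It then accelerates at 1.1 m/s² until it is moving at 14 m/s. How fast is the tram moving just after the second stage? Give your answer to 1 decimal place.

0.2 m/s

Phase 1 (accelerating): v₀ = 0 m/s, a = 1.3 m/s².
v = v₀ + at → t = (2 − 0) / 1.3 = 1.54 s
v² = v₀² + 2aΔx → Δx = (2² − 0²)/(2·1.3) = 1.54 m

Phase 2 (decelerating): v₀ = 2.00 m/s, a = -1.8 m/s².
v = v₀ + at = 2.00 + (-1.8)(1) = 0.200 m/s
Δx = v₀t + ½at² = 2.00·1 + 0.5·-1.8·1² = 1.10 m
Speed at end of phase 2 = 0.200 m/s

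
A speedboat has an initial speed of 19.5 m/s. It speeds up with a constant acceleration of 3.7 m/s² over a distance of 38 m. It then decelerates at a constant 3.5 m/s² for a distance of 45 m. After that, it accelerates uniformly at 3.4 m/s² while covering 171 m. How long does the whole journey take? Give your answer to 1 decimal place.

Phase 1 (accelerating): v₀ = 19.5 m/s, a = 3.7 m/s².
v² = v₀² + 2aΔx = 19.5² + 2·3.7·38 = 661 → v = 25.7 m/s
t = (v − v₀)/a = (25.7 − 19.5)/3.7 = 1.68 s

Phase 2 (decelerating): v₀ = 25.7 m/s, a = -3.5 m/s².
v² = v₀² + 2aΔx = 25.7² + 2·-3.5·45 = 346 → v = 18.6 m/s
t = (v − v₀)/a = (18.6 − 25.7)/-3.5 = 2.03 s

Phase 3 (accelerating): v₀ = 18.6 m/s, a = 3.4 m/s².
v² = v₀² + 2aΔx = 18.6² + 2·3.4·171 = 1510 → v = 38.8 m/s
t = (v − v₀)/a = (38.8 − 18.6)/3.4 = 5.95 s
Total time = 1.68 + 2.03 + 5.95 = 9.66 s

9.7 s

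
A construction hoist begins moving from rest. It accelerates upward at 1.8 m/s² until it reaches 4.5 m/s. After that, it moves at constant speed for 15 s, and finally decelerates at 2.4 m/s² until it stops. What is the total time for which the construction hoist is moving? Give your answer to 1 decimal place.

Phase 1 (accelerating): v₀ = 0 m/s, a = 1.8 m/s².
v = v₀ + at → t = (4.5 − 0) / 1.8 = 2.50 s
v² = v₀² + 2aΔx → Δx = (4.5² − 0²)/(2·1.8) = 5.62 m

Phase 2 (constant speed): v₀ = 4.50 m/s, a = 0 m/s².
v = v₀ + at = 4.50 + (0)(15) = 4.50 m/s
Δx = v₀t + ½at² = 4.50·15 + 0.5·0·15² = 67.5 m

Phase 3 (decelerating): v₀ = 4.50 m/s, a = -2.4 m/s².
v = v₀ + at → t = (0 − 4.50) / -2.4 = 1.88 s
v² = v₀² + 2aΔx → Δx = (0² − 4.50²)/(2·-2.4) = 4.22 m
Total time = 2.50 + 15.0 + 1.88 = 19.4 s

19.4 s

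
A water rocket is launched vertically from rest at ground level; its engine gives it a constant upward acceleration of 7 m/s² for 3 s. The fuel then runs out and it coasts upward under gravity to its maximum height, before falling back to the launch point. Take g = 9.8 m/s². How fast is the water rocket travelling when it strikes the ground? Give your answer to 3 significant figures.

Phase 1 (powered ascent): v₀ = 0 m/s, a = 7 m/s².
v = v₀ + at = 0 + (7)(3) = 21.0 m/s
Δx = v₀t + ½at² = 0·3 + 0.5·7·3² = 31.5 m

Phase 2 (coasting upward): v₀ = 21.0 m/s, a = -9.8 m/s².
v = v₀ + at → t = (0 − 21.0) / -9.8 = 2.14 s
v² = v₀² + 2aΔx → Δx = (0² − 21.0²)/(2·-9.8) = 22.5 m

Phase 3 (free fall): v₀ = 0 m/s, a = -9.8 m/s².
Falls 54.0 m from rest: t = √(2·54.0/9.8) = 3.32 s; v = g·t = 32.5 m/s.
Impact speed = 32.5 m/s

32.5 m/s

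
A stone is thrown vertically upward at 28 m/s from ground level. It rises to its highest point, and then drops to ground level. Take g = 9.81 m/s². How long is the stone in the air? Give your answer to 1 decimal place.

5.7 s

Phase 1 (rising): v₀ = 28.0 m/s, a = -9.81 m/s².
v = v₀ + at → t = (0 − 28.0) / -9.81 = 2.85 s
v² = v₀² + 2aΔx → Δx = (0² − 28.0²)/(2·-9.81) = 40.0 m

Phase 2 (falling): v₀ = 0 m/s, a = -9.81 m/s².
Falls 40.0 m from rest: t = √(2·40.0/9.81) = 2.85 s; v = g·t = 28.0 m/s.
Total time = 2.85 + 2.85 = 5.71 s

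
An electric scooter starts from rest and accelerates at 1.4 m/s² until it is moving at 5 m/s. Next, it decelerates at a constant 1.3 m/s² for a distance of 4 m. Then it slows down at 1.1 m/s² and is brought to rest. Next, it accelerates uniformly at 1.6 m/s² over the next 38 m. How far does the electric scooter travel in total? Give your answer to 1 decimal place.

57.6 m

Phase 1 (accelerating): v₀ = 0 m/s, a = 1.4 m/s².
v = v₀ + at → t = (5 − 0) / 1.4 = 3.57 s
v² = v₀² + 2aΔx → Δx = (5² − 0²)/(2·1.4) = 8.93 m

Phase 2 (decelerating): v₀ = 5.00 m/s, a = -1.3 m/s².
v² = v₀² + 2aΔx = 5.00² + 2·-1.3·4 = 14.6 → v = 3.82 m/s
t = (v − v₀)/a = (3.82 − 5.00)/-1.3 = 0.907 s

Phase 3 (decelerating): v₀ = 3.82 m/s, a = -1.1 m/s².
v = v₀ + at → t = (0 − 3.82) / -1.1 = 3.47 s
v² = v₀² + 2aΔx → Δx = (0² − 3.82²)/(2·-1.1) = 6.64 m

Phase 4 (accelerating): v₀ = 0 m/s, a = 1.6 m/s².
v² = v₀² + 2aΔx = 0² + 2·1.6·38 = 122 → v = 11.0 m/s
t = (v − v₀)/a = (11.0 − 0)/1.6 = 6.89 s
Total distance = 8.93 + 4.00 + 6.64 + 38.0 = 57.6 m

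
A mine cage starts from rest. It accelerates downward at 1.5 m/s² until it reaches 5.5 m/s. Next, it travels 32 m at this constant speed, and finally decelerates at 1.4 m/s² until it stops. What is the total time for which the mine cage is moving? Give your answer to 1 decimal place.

Phase 1 (accelerating): v₀ = 0 m/s, a = 1.5 m/s².
v = v₀ + at → t = (5.5 − 0) / 1.5 = 3.67 s
v² = v₀² + 2aΔx → Δx = (5.5² − 0²)/(2·1.5) = 10.1 m

Phase 2 (constant speed): v₀ = 5.50 m/s, a = 0 m/s².
Constant speed: t = d/v = 32/5.50 = 5.82 s

Phase 3 (decelerating): v₀ = 5.50 m/s, a = -1.4 m/s².
v = v₀ + at → t = (0 − 5.50) / -1.4 = 3.93 s
v² = v₀² + 2aΔx → Δx = (0² − 5.50²)/(2·-1.4) = 10.8 m
Total time = 3.67 + 5.82 + 3.93 = 13.4 s

13.4 s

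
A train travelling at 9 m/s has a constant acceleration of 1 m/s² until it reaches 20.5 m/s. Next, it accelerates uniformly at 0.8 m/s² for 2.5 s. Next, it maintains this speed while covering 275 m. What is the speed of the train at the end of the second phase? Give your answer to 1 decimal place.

Phase 1 (accelerating): v₀ = 9.00 m/s, a = 1 m/s².
v = v₀ + at → t = (20.5 − 9.00) / 1 = 11.5 s
v² = v₀² + 2aΔx → Δx = (20.5² − 9.00²)/(2·1) = 170 m

Phase 2 (accelerating): v₀ = 20.5 m/s, a = 0.8 m/s².
v = v₀ + at = 20.5 + (0.8)(2.5) = 22.5 m/s
Δx = v₀t + ½at² = 20.5·2.5 + 0.5·0.8·2.5² = 53.8 m
Speed at end of phase 2 = 22.5 m/s

22.5 m/s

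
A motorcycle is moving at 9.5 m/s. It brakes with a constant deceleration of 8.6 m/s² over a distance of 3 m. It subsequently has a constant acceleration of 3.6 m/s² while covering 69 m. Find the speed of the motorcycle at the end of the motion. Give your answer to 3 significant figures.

23.1 m/s

Phase 1 (decelerating): v₀ = 9.50 m/s, a = -8.6 m/s².
v² = v₀² + 2aΔx = 9.50² + 2·-8.6·3 = 38.7 → v = 6.22 m/s
t = (v − v₀)/a = (6.22 − 9.50)/-8.6 = 0.382 s

Phase 2 (accelerating): v₀ = 6.22 m/s, a = 3.6 m/s².
v² = v₀² + 2aΔx = 6.22² + 2·3.6·69 = 535 → v = 23.1 m/s
t = (v − v₀)/a = (23.1 − 6.22)/3.6 = 4.70 s
Final speed = 23.1 m/s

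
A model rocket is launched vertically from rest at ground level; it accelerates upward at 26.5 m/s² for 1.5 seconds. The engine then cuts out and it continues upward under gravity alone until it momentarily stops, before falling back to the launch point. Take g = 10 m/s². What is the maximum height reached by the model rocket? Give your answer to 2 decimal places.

Phase 1 (powered ascent): v₀ = 0 m/s, a = 26.5 m/s².
v = v₀ + at = 0 + (26.5)(1.5) = 39.8 m/s
Δx = v₀t + ½at² = 0·1.5 + 0.5·26.5·1.5² = 29.8 m

Phase 2 (coasting upward): v₀ = 39.8 m/s, a = -10 m/s².
v = v₀ + at → t = (0 − 39.8) / -10 = 3.98 s
v² = v₀² + 2aΔx → Δx = (0² − 39.8²)/(2·-10) = 79.0 m
Maximum height = 29.8 + 79.0 = 109 m

108.82 m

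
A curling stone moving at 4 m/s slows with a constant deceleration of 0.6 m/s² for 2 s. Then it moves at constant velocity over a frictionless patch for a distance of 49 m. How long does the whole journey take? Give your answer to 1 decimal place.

Phase 1 (decelerating): v₀ = 4.00 m/s, a = -0.6 m/s².
v = v₀ + at = 4.00 + (-0.6)(2) = 2.80 m/s
Δx = v₀t + ½at² = 4.00·2 + 0.5·-0.6·2² = 6.80 m

Phase 2 (constant speed): v₀ = 2.80 m/s, a = 0 m/s².
Constant speed: t = d/v = 49/2.80 = 17.5 s
Total time = 2.00 + 17.5 = 19.5 s

19.5 s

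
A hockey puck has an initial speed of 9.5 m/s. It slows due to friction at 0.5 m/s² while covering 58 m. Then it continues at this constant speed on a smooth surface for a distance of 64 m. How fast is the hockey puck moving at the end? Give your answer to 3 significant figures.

5.68 m/s

Phase 1 (decelerating): v₀ = 9.50 m/s, a = -0.5 m/s².
v² = v₀² + 2aΔx = 9.50² + 2·-0.5·58 = 32.2 → v = 5.68 m/s
t = (v − v₀)/a = (5.68 − 9.50)/-0.5 = 7.64 s

Phase 2 (constant speed): v₀ = 5.68 m/s, a = 0 m/s².
Constant speed: t = d/v = 64/5.68 = 11.3 s
Final speed = 5.68 m/s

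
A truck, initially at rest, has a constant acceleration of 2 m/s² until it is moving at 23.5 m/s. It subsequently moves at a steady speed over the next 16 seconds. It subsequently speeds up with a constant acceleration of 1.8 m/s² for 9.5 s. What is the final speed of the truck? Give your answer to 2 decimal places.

Phase 1 (accelerating): v₀ = 0 m/s, a = 2 m/s².
v = v₀ + at → t = (23.5 − 0) / 2 = 11.8 s
v² = v₀² + 2aΔx → Δx = (23.5² − 0²)/(2·2) = 138 m

Phase 2 (constant speed): v₀ = 23.5 m/s, a = 0 m/s².
v = v₀ + at = 23.5 + (0)(16) = 23.5 m/s
Δx = v₀t + ½at² = 23.5·16 + 0.5·0·16² = 376 m

Phase 3 (accelerating): v₀ = 23.5 m/s, a = 1.8 m/s².
v = v₀ + at = 23.5 + (1.8)(9.5) = 40.6 m/s
Δx = v₀t + ½at² = 23.5·9.5 + 0.5·1.8·9.5² = 304 m
Final speed = 40.6 m/s

40.60 m/s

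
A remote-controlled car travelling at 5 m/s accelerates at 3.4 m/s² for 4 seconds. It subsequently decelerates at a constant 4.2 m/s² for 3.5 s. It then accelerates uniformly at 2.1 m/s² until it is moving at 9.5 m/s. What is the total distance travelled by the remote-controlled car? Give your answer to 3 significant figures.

104 m

Phase 1 (accelerating): v₀ = 5.00 m/s, a = 3.4 m/s².
v = v₀ + at = 5.00 + (3.4)(4) = 18.6 m/s
Δx = v₀t + ½at² = 5.00·4 + 0.5·3.4·4² = 47.2 m

Phase 2 (decelerating): v₀ = 18.6 m/s, a = -4.2 m/s².
v = v₀ + at = 18.6 + (-4.2)(3.5) = 3.90 m/s
Δx = v₀t + ½at² = 18.6·3.5 + 0.5·-4.2·3.5² = 39.4 m

Phase 3 (accelerating): v₀ = 3.90 m/s, a = 2.1 m/s².
v = v₀ + at → t = (9.5 − 3.90) / 2.1 = 2.67 s
v² = v₀² + 2aΔx → Δx = (9.5² − 3.90²)/(2·2.1) = 17.9 m
Total distance = 47.2 + 39.4 + 17.9 = 104 m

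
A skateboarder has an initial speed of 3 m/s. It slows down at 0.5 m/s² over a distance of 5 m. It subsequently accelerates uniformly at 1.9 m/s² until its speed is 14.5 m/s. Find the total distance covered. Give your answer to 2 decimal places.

Phase 1 (decelerating): v₀ = 3.00 m/s, a = -0.5 m/s².
v² = v₀² + 2aΔx = 3.00² + 2·-0.5·5 = 4.00 → v = 2.00 m/s
t = (v − v₀)/a = (2.00 − 3.00)/-0.5 = 2.00 s

Phase 2 (accelerating): v₀ = 2.00 m/s, a = 1.9 m/s².
v = v₀ + at → t = (14.5 − 2.00) / 1.9 = 6.58 s
v² = v₀² + 2aΔx → Δx = (14.5² − 2.00²)/(2·1.9) = 54.3 m
Total distance = 5.00 + 54.3 = 59.3 m

59.28 m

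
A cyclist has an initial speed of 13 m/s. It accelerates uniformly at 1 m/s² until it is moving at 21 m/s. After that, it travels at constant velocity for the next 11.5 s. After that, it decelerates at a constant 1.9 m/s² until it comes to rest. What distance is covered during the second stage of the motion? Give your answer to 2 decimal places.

Phase 1 (accelerating): v₀ = 13.0 m/s, a = 1 m/s².
v = v₀ + at → t = (21 − 13.0) / 1 = 8.00 s
v² = v₀² + 2aΔx → Δx = (21² − 13.0²)/(2·1) = 136 m

Phase 2 (constant speed): v₀ = 21.0 m/s, a = 0 m/s².
v = v₀ + at = 21.0 + (0)(11.5) = 21.0 m/s
Δx = v₀t + ½at² = 21.0·11.5 + 0.5·0·11.5² = 242 m
Distance in phase 2 = 242 m

241.50 m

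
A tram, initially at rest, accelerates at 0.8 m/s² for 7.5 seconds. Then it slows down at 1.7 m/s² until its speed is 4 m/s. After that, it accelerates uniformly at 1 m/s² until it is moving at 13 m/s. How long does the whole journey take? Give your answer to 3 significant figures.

Phase 1 (accelerating): v₀ = 0 m/s, a = 0.8 m/s².
v = v₀ + at = 0 + (0.8)(7.5) = 6.00 m/s
Δx = v₀t + ½at² = 0·7.5 + 0.5·0.8·7.5² = 22.5 m

Phase 2 (decelerating): v₀ = 6.00 m/s, a = -1.7 m/s².
v = v₀ + at → t = (4 − 6.00) / -1.7 = 1.18 s
v² = v₀² + 2aΔx → Δx = (4² − 6.00²)/(2·-1.7) = 5.88 m

Phase 3 (accelerating): v₀ = 4.00 m/s, a = 1 m/s².
v = v₀ + at → t = (13 − 4.00) / 1 = 9.00 s
v² = v₀² + 2aΔx → Δx = (13² − 4.00²)/(2·1) = 76.5 m
Total time = 7.50 + 1.18 + 9.00 = 17.7 s

17.7 s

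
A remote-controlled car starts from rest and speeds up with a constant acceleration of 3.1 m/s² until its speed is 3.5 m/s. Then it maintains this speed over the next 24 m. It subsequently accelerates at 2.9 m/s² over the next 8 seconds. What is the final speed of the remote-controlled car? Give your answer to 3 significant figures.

26.7 m/s

Phase 1 (accelerating): v₀ = 0 m/s, a = 3.1 m/s².
v = v₀ + at → t = (3.5 − 0) / 3.1 = 1.13 s
v² = v₀² + 2aΔx → Δx = (3.5² − 0²)/(2·3.1) = 1.98 m

Phase 2 (constant speed): v₀ = 3.50 m/s, a = 0 m/s².
Constant speed: t = d/v = 24/3.50 = 6.86 s

Phase 3 (accelerating): v₀ = 3.50 m/s, a = 2.9 m/s².
v = v₀ + at = 3.50 + (2.9)(8) = 26.7 m/s
Δx = v₀t + ½at² = 3.50·8 + 0.5·2.9·8² = 121 m
Final speed = 26.7 m/s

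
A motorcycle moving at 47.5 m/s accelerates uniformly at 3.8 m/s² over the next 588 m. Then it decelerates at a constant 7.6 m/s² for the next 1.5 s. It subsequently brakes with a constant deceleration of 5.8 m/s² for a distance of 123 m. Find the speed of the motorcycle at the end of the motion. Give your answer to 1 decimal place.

Phase 1 (accelerating): v₀ = 47.5 m/s, a = 3.8 m/s².
v² = v₀² + 2aΔx = 47.5² + 2·3.8·588 = 6730 → v = 82.0 m/s
t = (v − v₀)/a = (82.0 − 47.5)/3.8 = 9.08 s

Phase 2 (decelerating): v₀ = 82.0 m/s, a = -7.6 m/s².
v = v₀ + at = 82.0 + (-7.6)(1.5) = 70.6 m/s
Δx = v₀t + ½at² = 82.0·1.5 + 0.5·-7.6·1.5² = 114 m

Phase 3 (decelerating): v₀ = 70.6 m/s, a = -5.8 m/s².
v² = v₀² + 2aΔx = 70.6² + 2·-5.8·123 = 3560 → v = 59.7 m/s
t = (v − v₀)/a = (59.7 − 70.6)/-5.8 = 1.89 s
Final speed = 59.7 m/s

59.7 m/s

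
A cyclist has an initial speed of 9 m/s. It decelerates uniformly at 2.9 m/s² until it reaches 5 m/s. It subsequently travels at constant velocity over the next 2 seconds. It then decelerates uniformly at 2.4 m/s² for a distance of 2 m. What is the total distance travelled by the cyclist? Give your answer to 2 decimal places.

Phase 1 (decelerating): v₀ = 9.00 m/s, a = -2.9 m/s².
v = v₀ + at → t = (5 − 9.00) / -2.9 = 1.38 s
v² = v₀² + 2aΔx → Δx = (5² − 9.00²)/(2·-2.9) = 9.66 m

Phase 2 (constant speed): v₀ = 5.00 m/s, a = 0 m/s².
v = v₀ + at = 5.00 + (0)(2) = 5.00 m/s
Δx = v₀t + ½at² = 5.00·2 + 0.5·0·2² = 10.0 m

Phase 3 (decelerating): v₀ = 5.00 m/s, a = -2.4 m/s².
v² = v₀² + 2aΔx = 5.00² + 2·-2.4·2 = 15.4 → v = 3.92 m/s
t = (v − v₀)/a = (3.92 − 5.00)/-2.4 = 0.448 s
Total distance = 9.66 + 10.0 + 2.00 = 21.7 m

21.66 m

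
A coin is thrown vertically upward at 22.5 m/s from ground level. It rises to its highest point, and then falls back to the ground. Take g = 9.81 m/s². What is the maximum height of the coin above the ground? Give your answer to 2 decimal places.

Phase 1 (rising): v₀ = 22.5 m/s, a = -9.81 m/s².
v = v₀ + at → t = (0 − 22.5) / -9.81 = 2.29 s
v² = v₀² + 2aΔx → Δx = (0² − 22.5²)/(2·-9.81) = 25.8 m
Maximum height = 25.8 m

25.80 m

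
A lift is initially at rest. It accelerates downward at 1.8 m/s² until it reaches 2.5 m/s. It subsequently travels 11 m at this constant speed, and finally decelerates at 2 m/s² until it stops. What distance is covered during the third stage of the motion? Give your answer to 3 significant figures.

Phase 1 (accelerating): v₀ = 0 m/s, a = 1.8 m/s².
v = v₀ + at → t = (2.5 − 0) / 1.8 = 1.39 s
v² = v₀² + 2aΔx → Δx = (2.5² − 0²)/(2·1.8) = 1.74 m

Phase 2 (constant speed): v₀ = 2.50 m/s, a = 0 m/s².
Constant speed: t = d/v = 11/2.50 = 4.40 s

Phase 3 (decelerating): v₀ = 2.50 m/s, a = -2 m/s².
v = v₀ + at → t = (0 − 2.50) / -2 = 1.25 s
v² = v₀² + 2aΔx → Δx = (0² − 2.50²)/(2·-2) = 1.56 m
Distance in phase 3 = 1.56 m

1.56 m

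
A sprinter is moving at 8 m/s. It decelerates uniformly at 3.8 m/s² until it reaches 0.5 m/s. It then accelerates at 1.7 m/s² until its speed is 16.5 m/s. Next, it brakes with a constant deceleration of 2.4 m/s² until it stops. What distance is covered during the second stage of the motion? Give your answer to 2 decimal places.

80.00 m

Phase 1 (decelerating): v₀ = 8.00 m/s, a = -3.8 m/s².
v = v₀ + at → t = (0.5 − 8.00) / -3.8 = 1.97 s
v² = v₀² + 2aΔx → Δx = (0.5² − 8.00²)/(2·-3.8) = 8.39 m

Phase 2 (accelerating): v₀ = 0.500 m/s, a = 1.7 m/s².
v = v₀ + at → t = (16.5 − 0.500) / 1.7 = 9.41 s
v² = v₀² + 2aΔx → Δx = (16.5² − 0.500²)/(2·1.7) = 80.0 m
Distance in phase 2 = 80.0 m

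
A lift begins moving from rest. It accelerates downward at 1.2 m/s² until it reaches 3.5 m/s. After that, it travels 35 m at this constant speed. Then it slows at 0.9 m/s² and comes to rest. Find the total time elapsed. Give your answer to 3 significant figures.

16.8 s

Phase 1 (accelerating): v₀ = 0 m/s, a = 1.2 m/s².
v = v₀ + at → t = (3.5 − 0) / 1.2 = 2.92 s
v² = v₀² + 2aΔx → Δx = (3.5² − 0²)/(2·1.2) = 5.10 m

Phase 2 (constant speed): v₀ = 3.50 m/s, a = 0 m/s².
Constant speed: t = d/v = 35/3.50 = 10.0 s

Phase 3 (decelerating): v₀ = 3.50 m/s, a = -0.9 m/s².
v = v₀ + at → t = (0 − 3.50) / -0.9 = 3.89 s
v² = v₀² + 2aΔx → Δx = (0² − 3.50²)/(2·-0.9) = 6.81 m
Total time = 2.92 + 10.0 + 3.89 = 16.8 s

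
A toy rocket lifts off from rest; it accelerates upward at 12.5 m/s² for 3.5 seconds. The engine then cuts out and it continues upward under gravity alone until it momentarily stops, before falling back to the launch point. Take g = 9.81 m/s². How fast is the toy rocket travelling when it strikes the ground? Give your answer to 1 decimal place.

Phase 1 (powered ascent): v₀ = 0 m/s, a = 12.5 m/s².
v = v₀ + at = 0 + (12.5)(3.5) = 43.8 m/s
Δx = v₀t + ½at² = 0·3.5 + 0.5·12.5·3.5² = 76.6 m

Phase 2 (coasting upward): v₀ = 43.8 m/s, a = -9.81 m/s².
v = v₀ + at → t = (0 − 43.8) / -9.81 = 4.46 s
v² = v₀² + 2aΔx → Δx = (0² − 43.8²)/(2·-9.81) = 97.6 m

Phase 3 (free fall): v₀ = 0 m/s, a = -9.81 m/s².
Falls 174 m from rest: t = √(2·174/9.81) = 5.96 s; v = g·t = 58.4 m/s.
Impact speed = 58.4 m/s

58.4 m/s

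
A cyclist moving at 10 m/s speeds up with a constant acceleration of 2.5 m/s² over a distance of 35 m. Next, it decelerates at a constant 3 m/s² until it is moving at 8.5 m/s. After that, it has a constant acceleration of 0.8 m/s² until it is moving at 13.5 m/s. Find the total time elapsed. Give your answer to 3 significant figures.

11.6 s

Phase 1 (accelerating): v₀ = 10.0 m/s, a = 2.5 m/s².
v² = v₀² + 2aΔx = 10.0² + 2·2.5·35 = 275 → v = 16.6 m/s
t = (v − v₀)/a = (16.6 − 10.0)/2.5 = 2.63 s

Phase 2 (decelerating): v₀ = 16.6 m/s, a = -3 m/s².
v = v₀ + at → t = (8.5 − 16.6) / -3 = 2.69 s
v² = v₀² + 2aΔx → Δx = (8.5² − 16.6²)/(2·-3) = 33.8 m

Phase 3 (accelerating): v₀ = 8.50 m/s, a = 0.8 m/s².
v = v₀ + at → t = (13.5 − 8.50) / 0.8 = 6.25 s
v² = v₀² + 2aΔx → Δx = (13.5² − 8.50²)/(2·0.8) = 68.8 m
Total time = 2.63 + 2.69 + 6.25 = 11.6 s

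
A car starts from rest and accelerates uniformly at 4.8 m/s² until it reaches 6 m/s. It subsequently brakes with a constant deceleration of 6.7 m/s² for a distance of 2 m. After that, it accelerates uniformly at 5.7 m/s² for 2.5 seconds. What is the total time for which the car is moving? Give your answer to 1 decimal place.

Phase 1 (accelerating): v₀ = 0 m/s, a = 4.8 m/s².
v = v₀ + at → t = (6 − 0) / 4.8 = 1.25 s
v² = v₀² + 2aΔx → Δx = (6² − 0²)/(2·4.8) = 3.75 m

Phase 2 (decelerating): v₀ = 6.00 m/s, a = -6.7 m/s².
v² = v₀² + 2aΔx = 6.00² + 2·-6.7·2 = 9.20 → v = 3.03 m/s
t = (v − v₀)/a = (3.03 − 6.00)/-6.7 = 0.443 s

Phase 3 (accelerating): v₀ = 3.03 m/s, a = 5.7 m/s².
v = v₀ + at = 3.03 + (5.7)(2.5) = 17.3 m/s
Δx = v₀t + ½at² = 3.03·2.5 + 0.5·5.7·2.5² = 25.4 m
Total time = 1.25 + 0.443 + 2.50 = 4.19 s

4.2 s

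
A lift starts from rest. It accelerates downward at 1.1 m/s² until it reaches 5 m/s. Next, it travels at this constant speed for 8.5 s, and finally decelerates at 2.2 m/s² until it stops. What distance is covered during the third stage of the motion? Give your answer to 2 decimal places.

5.68 m

Phase 1 (accelerating): v₀ = 0 m/s, a = 1.1 m/s².
v = v₀ + at → t = (5 − 0) / 1.1 = 4.55 s
v² = v₀² + 2aΔx → Δx = (5² − 0²)/(2·1.1) = 11.4 m

Phase 2 (constant speed): v₀ = 5.00 m/s, a = 0 m/s².
v = v₀ + at = 5.00 + (0)(8.5) = 5.00 m/s
Δx = v₀t + ½at² = 5.00·8.5 + 0.5·0·8.5² = 42.5 m

Phase 3 (decelerating): v₀ = 5.00 m/s, a = -2.2 m/s².
v = v₀ + at → t = (0 − 5.00) / -2.2 = 2.27 s
v² = v₀² + 2aΔx → Δx = (0² − 5.00²)/(2·-2.2) = 5.68 m
Distance in phase 3 = 5.68 m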